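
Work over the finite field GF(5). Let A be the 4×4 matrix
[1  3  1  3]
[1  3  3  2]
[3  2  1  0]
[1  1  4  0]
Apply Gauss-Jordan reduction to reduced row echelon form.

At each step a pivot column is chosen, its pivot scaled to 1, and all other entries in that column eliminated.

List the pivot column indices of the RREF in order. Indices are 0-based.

pivot columns: 0, 1, 2, 3

[1] R0 /= 1  ⇒  (1, 3, 1, 3)
     R1 -= 1·R0  ⇒  (0, 0, 2, 4)
     R2 -= 3·R0  ⇒  (0, 3, 3, 1)
     R3 -= 1·R0  ⇒  (0, 3, 3, 2)
[2] R1 <-> R2
[2] R1 /= 3  ⇒  (0, 1, 1, 2)
     R0 -= 3·R1  ⇒  (1, 0, 3, 2)
     R3 -= 3·R1  ⇒  (0, 0, 0, 1)
[3] R2 /= 2  ⇒  (0, 0, 1, 2)
     R0 -= 3·R2  ⇒  (1, 0, 0, 1)
     R1 -= 1·R2  ⇒  (0, 1, 0, 0)
[4] R3 /= 1  ⇒  (0, 0, 0, 1)
     R0 -= 1·R3  ⇒  (1, 0, 0, 0)
     R2 -= 2·R3  ⇒  (0, 0, 1, 0)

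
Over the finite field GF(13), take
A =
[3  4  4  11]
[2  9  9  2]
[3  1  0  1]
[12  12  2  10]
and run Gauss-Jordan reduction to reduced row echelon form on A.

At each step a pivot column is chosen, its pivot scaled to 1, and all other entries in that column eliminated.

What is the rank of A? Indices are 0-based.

pivot(0,0)=3: scale R0 → (1, 10, 10, 8)
  clear (1,0): R1 −= (2)R0 → (0, 2, 2, 12)
  clear (2,0): R2 −= (3)R0 → (0, 10, 9, 3)
  clear (3,0): R3 −= (12)R0 → (0, 9, 12, 5)
pivot(1,1)=2: scale R1 → (0, 1, 1, 6)
  clear (0,1): R0 −= (10)R1 → (1, 0, 0, 0)
  clear (2,1): R2 −= (10)R1 → (0, 0, 12, 8)
  clear (3,1): R3 −= (9)R1 → (0, 0, 3, 3)
pivot(2,2)=12: scale R2 → (0, 0, 1, 5)
  clear (1,2): R1 −= (1)R2 → (0, 1, 0, 1)
  clear (3,2): R3 −= (3)R2 → (0, 0, 0, 1)
pivot(3,3)=1: scale R3 → (0, 0, 0, 1)
  clear (1,3): R1 −= (1)R3 → (0, 1, 0, 0)
  clear (2,3): R2 −= (5)R3 → (0, 0, 1, 0)

rank = 4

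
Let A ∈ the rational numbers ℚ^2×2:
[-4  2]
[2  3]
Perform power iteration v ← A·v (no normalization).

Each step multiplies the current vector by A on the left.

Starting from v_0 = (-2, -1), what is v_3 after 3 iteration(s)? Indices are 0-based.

v_3 = (134, -103)

v_0 = (-2, -1).
v_1 = A·v_0 = (6, -7).
v_2 = A·v_1 = (-38, -9).
v_3 = A·v_2 = (134, -103).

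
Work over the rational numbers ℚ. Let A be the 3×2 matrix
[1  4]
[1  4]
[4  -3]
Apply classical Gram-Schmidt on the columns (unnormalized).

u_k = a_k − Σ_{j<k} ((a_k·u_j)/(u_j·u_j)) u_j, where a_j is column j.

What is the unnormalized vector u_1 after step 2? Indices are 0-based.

u_1 = (38/9, 38/9, -19/9)

Step 1: u_0 = a_0 = (1, 1, 4).
Step 2: u_1 = a_1 − (-2/9)·u_0 = (38/9, 38/9, -19/9).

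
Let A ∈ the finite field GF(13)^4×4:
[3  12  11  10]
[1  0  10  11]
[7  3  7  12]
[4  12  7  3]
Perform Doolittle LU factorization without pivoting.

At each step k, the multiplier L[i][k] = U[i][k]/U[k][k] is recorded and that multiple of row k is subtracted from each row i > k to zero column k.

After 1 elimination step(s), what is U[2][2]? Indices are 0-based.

k=0: U[0][0]=3
  eliminate (1,0): mult=9, new row 1: (0, 9, 2, 12); set L[1][0]=9
  eliminate (2,0): mult=11, new row 2: (0, 1, 3, 6); set L[2][0]=11
  eliminate (3,0): mult=10, new row 3: (0, 9, 1, 7); set L[3][0]=10

U[2][2] = 3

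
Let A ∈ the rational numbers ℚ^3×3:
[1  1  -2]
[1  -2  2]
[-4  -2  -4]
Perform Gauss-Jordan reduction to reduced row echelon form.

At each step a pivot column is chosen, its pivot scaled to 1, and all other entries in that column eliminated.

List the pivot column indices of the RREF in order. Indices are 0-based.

pivot columns: 0, 1, 2

pivot(0,0)=1: scale R0 → (1, 1, -2)
  clear (1,0): R1 −= (1)R0 → (0, -3, 4)
  clear (2,0): R2 −= (-4)R0 → (0, 2, -12)
pivot(1,1)=-3: scale R1 → (0, 1, -4/3)
  clear (0,1): R0 −= (1)R1 → (1, 0, -2/3)
  clear (2,1): R2 −= (2)R1 → (0, 0, -28/3)
pivot(2,2)=-28/3: scale R2 → (0, 0, 1)
  clear (0,2): R0 −= (-2/3)R2 → (1, 0, 0)
  clear (1,2): R1 −= (-4/3)R2 → (0, 1, 0)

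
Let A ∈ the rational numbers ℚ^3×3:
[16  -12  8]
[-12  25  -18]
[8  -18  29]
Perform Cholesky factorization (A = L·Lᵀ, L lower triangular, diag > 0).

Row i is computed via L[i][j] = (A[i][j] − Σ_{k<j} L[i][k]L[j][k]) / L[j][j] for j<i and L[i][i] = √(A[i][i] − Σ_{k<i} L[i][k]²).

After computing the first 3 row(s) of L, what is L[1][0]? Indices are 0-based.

Step 1: L[0][0] = √(16) = 4.
  L[1][0] = (-12) / L[0][0] = -3.
Step 2: L[1][1] = √(16) = 4.
  L[2][0] = (8) / L[0][0] = 2.
  L[2][1] = (-12) / L[1][1] = -3.
Step 3: L[2][2] = √(16) = 4.

L[1][0] = -3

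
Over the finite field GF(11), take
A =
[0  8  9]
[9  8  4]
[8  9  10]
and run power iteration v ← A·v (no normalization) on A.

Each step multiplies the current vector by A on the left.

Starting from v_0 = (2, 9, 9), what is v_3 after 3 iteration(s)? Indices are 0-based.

v_3 = (9, 8, 1)

v_0 = (2, 9, 9).
v_1 = A·v_0 = (10, 5, 0).
v_2 = A·v_1 = (7, 9, 4).
v_3 = A·v_2 = (9, 8, 1).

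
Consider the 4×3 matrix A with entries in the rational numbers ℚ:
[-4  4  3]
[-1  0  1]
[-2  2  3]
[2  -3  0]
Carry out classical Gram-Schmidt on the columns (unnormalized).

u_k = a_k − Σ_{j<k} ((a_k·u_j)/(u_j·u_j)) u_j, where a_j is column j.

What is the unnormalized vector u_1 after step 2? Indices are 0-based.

Step 1: u_0 = a_0 = (-4, -1, -2, 2).
Step 2: u_1 = a_1 − (-26/25)·u_0 = (-4/25, -26/25, -2/25, -23/25).

u_1 = (-4/25, -26/25, -2/25, -23/25)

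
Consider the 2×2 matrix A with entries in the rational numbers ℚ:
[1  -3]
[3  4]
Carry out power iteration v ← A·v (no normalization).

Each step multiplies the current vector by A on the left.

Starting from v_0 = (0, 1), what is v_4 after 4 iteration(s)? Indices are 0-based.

v_4 = (15, -176)

v_0 = (0, 1).
v_1 = A·v_0 = (-3, 4).
v_2 = A·v_1 = (-15, 7).
v_3 = A·v_2 = (-36, -17).
v_4 = A·v_3 = (15, -176).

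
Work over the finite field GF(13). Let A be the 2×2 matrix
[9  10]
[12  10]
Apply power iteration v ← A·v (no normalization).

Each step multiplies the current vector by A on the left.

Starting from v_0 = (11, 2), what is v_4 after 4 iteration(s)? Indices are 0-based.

v_4 = (0, 5)

v_0 = (11, 2).
v_1 = A·v_0 = (2, 9).
v_2 = A·v_1 = (4, 10).
v_3 = A·v_2 = (6, 5).
v_4 = A·v_3 = (0, 5).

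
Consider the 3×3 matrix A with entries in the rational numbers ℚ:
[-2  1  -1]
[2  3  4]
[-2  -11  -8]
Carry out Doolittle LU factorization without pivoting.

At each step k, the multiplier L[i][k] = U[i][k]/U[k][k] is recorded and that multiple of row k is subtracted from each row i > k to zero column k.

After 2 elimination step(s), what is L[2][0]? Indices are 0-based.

[col 0] pivot -2
  R1 -= -1*R0 → (0, 4, 3)  (L[1][0] := -1)
  R2 -= 1*R0 → (0, -12, -7)  (L[2][0] := 1)
[col 1] pivot 4
  R2 -= -3*R1 → (0, 0, 2)  (L[2][1] := -3)

L[2][0] = 1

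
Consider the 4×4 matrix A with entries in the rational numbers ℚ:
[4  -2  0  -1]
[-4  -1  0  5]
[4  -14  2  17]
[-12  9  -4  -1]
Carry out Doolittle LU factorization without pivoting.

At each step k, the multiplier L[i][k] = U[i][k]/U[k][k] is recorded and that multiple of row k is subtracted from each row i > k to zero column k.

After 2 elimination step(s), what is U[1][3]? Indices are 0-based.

U[1][3] = 4

k=0: U[0][0]=4
  eliminate (1,0): mult=-1, new row 1: (0, -3, 0, 4); set L[1][0]=-1
  eliminate (2,0): mult=1, new row 2: (0, -12, 2, 18); set L[2][0]=1
  eliminate (3,0): mult=-3, new row 3: (0, 3, -4, -4); set L[3][0]=-3
k=1: U[1][1]=-3
  eliminate (2,1): mult=4, new row 2: (0, 0, 2, 2); set L[2][1]=4
  eliminate (3,1): mult=-1, new row 3: (0, 0, -4, 0); set L[3][1]=-1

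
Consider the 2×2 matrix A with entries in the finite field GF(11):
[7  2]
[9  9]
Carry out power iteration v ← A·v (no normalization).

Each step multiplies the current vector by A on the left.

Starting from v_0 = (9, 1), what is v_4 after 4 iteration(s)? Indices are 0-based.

v_0 = (9, 1).
v_1 = A·v_0 = (10, 2).
v_2 = A·v_1 = (8, 9).
v_3 = A·v_2 = (8, 10).
v_4 = A·v_3 = (10, 8).

v_4 = (10, 8)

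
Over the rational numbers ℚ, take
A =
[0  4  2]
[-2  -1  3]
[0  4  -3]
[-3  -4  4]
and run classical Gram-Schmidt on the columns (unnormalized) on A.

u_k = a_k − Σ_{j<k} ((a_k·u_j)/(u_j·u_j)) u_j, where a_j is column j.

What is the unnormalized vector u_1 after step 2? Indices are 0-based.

u_1 = (4, 15/13, 4, -10/13)

Step 1: u_0 = a_0 = (0, -2, 0, -3).
Step 2: u_1 = a_1 − (14/13)·u_0 = (4, 15/13, 4, -10/13).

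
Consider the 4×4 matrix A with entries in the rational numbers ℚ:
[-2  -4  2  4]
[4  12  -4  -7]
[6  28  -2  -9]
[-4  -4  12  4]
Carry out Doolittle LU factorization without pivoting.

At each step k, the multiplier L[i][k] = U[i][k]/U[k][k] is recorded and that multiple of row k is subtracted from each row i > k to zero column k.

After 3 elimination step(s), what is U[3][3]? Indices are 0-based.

U[3][3] = -3

k=0: U[0][0]=-2
  eliminate (1,0): mult=-2, new row 1: (0, 4, 0, 1); set L[1][0]=-2
  eliminate (2,0): mult=-3, new row 2: (0, 16, 4, 3); set L[2][0]=-3
  eliminate (3,0): mult=2, new row 3: (0, 4, 8, -4); set L[3][0]=2
k=1: U[1][1]=4
  eliminate (2,1): mult=4, new row 2: (0, 0, 4, -1); set L[2][1]=4
  eliminate (3,1): mult=1, new row 3: (0, 0, 8, -5); set L[3][1]=1
k=2: U[2][2]=4
  eliminate (3,2): mult=2, new row 3: (0, 0, 0, -3); set L[3][2]=2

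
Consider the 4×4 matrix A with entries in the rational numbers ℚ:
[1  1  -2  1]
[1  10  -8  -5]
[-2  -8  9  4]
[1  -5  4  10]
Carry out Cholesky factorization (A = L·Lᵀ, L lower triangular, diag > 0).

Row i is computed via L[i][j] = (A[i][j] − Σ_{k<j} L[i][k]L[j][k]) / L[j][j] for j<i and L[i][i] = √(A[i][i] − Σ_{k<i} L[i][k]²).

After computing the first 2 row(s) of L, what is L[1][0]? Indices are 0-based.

Step 1: L[0][0] = √(1) = 1.
  L[1][0] = (1) / L[0][0] = 1.
Step 2: L[1][1] = √(9) = 3.

L[1][0] = 1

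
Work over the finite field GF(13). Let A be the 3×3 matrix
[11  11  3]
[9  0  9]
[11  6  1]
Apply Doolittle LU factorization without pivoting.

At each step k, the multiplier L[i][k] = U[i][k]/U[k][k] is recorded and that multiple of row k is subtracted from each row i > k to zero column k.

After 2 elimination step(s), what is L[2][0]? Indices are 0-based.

[col 0] pivot 11
  R1 -= 2*R0 → (0, 4, 3)  (L[1][0] := 2)
  R2 -= 1*R0 → (0, 8, 11)  (L[2][0] := 1)
[col 1] pivot 4
  R2 -= 2*R1 → (0, 0, 5)  (L[2][1] := 2)

L[2][0] = 1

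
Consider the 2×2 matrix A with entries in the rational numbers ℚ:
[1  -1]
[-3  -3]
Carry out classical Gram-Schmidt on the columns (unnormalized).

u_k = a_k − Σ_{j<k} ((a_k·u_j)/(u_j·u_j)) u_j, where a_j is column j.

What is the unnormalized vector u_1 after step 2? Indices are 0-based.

u_1 = (-9/5, -3/5)

Step 1: u_0 = a_0 = (1, -3).
Step 2: u_1 = a_1 − (4/5)·u_0 = (-9/5, -3/5).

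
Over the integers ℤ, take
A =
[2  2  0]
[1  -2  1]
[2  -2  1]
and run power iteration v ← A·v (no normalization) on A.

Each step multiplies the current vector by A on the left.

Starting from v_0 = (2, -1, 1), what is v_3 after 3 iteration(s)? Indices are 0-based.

v_3 = (26, 17, 31)

v_0 = (2, -1, 1).
v_1 = A·v_0 = (2, 5, 7).
v_2 = A·v_1 = (14, -1, 1).
v_3 = A·v_2 = (26, 17, 31).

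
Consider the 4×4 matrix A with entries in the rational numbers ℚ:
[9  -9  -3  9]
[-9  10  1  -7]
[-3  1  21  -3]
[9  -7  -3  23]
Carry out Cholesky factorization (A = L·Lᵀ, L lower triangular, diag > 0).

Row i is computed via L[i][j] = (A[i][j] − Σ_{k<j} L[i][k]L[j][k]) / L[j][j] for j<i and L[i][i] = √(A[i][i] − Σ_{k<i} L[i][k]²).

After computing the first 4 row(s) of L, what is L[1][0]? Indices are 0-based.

Step 1: L[0][0] = √(9) = 3.
  L[1][0] = (-9) / L[0][0] = -3.
Step 2: L[1][1] = √(1) = 1.
  L[2][0] = (-3) / L[0][0] = -1.
  L[2][1] = (-2) / L[1][1] = -2.
Step 3: L[2][2] = √(16) = 4.
  L[3][0] = (9) / L[0][0] = 3.
  L[3][1] = (2) / L[1][1] = 2.
  L[3][2] = (4) / L[2][2] = 1.
Step 4: L[3][3] = √(9) = 3.

L[1][0] = -3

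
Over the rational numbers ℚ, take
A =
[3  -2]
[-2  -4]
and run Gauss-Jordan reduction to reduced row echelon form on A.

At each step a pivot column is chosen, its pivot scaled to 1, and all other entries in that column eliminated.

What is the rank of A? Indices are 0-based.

rank = 2

[1] R0 /= 3  ⇒  (1, -2/3)
     R1 -= -2·R0  ⇒  (0, -16/3)
[2] R1 /= -16/3  ⇒  (0, 1)
     R0 -= -2/3·R1  ⇒  (1, 0)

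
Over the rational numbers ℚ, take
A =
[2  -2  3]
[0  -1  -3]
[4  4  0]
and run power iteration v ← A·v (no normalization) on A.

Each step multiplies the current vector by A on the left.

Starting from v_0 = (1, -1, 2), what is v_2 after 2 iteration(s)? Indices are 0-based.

v_0 = (1, -1, 2).
v_1 = A·v_0 = (10, -5, 0).
v_2 = A·v_1 = (30, 5, 20).

v_2 = (30, 5, 20)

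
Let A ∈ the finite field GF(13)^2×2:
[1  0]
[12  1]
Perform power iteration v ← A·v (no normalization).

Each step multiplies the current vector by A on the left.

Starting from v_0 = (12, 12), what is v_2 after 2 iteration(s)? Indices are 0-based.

v_2 = (12, 1)

v_0 = (12, 12).
v_1 = A·v_0 = (12, 0).
v_2 = A·v_1 = (12, 1).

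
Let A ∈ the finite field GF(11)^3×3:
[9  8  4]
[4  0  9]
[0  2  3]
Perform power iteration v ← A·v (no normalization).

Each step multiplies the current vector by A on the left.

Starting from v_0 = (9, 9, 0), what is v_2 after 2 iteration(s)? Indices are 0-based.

v_0 = (9, 9, 0).
v_1 = A·v_0 = (10, 3, 7).
v_2 = A·v_1 = (10, 4, 5).

v_2 = (10, 4, 5)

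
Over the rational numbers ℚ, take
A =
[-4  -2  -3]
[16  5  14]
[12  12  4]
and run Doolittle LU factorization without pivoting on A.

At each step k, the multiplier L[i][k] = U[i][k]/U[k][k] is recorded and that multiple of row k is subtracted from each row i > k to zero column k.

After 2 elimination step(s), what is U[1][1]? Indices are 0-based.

Step 1: pivot at (0,0) is -4.
  row1 ← row1 − (-4)·row0  ⇒  L[1][0]=-4, U row1=(0, -3, 2)
  row2 ← row2 − (-3)·row0  ⇒  L[2][0]=-3, U row2=(0, 6, -5)
Step 2: pivot at (1,1) is -3.
  row2 ← row2 − (-2)·row1  ⇒  L[2][1]=-2, U row2=(0, 0, -1)

U[1][1] = -3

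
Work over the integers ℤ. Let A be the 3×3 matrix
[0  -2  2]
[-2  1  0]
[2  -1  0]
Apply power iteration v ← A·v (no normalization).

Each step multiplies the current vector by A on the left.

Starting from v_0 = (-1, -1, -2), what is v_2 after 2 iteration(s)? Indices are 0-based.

v_0 = (-1, -1, -2).
v_1 = A·v_0 = (-2, 1, -1).
v_2 = A·v_1 = (-4, 5, -5).

v_2 = (-4, 5, -5)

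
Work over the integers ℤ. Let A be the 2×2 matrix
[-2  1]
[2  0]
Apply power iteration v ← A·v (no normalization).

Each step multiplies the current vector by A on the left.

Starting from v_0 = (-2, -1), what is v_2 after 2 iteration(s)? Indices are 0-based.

v_0 = (-2, -1).
v_1 = A·v_0 = (3, -4).
v_2 = A·v_1 = (-10, 6).

v_2 = (-10, 6)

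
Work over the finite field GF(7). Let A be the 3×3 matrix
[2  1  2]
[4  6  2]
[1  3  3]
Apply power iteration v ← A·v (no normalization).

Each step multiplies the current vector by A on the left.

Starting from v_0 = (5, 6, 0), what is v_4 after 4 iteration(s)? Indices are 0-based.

v_0 = (5, 6, 0).
v_1 = A·v_0 = (2, 0, 2).
v_2 = A·v_1 = (1, 5, 1).
v_3 = A·v_2 = (2, 1, 5).
v_4 = A·v_3 = (1, 3, 6).

v_4 = (1, 3, 6)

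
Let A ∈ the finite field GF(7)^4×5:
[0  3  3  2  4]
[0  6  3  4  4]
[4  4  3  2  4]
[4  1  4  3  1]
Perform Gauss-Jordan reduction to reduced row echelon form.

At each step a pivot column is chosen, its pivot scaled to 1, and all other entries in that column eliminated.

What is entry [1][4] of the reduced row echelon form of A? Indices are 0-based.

step 1: exchange rows 0,2
step 1: normalize row 0 (÷4) = (1, 1, 6, 4, 1)
  row 3: subtract 4×row0 = (0, 4, 1, 1, 4)
step 2: normalize row 1 (÷6) = (0, 1, 4, 3, 3)
  row 0: subtract 1×row1 = (1, 0, 2, 1, 5)
  row 2: subtract 3×row1 = (0, 0, 5, 0, 2)
  row 3: subtract 4×row1 = (0, 0, 6, 3, 6)
step 3: normalize row 2 (÷5) = (0, 0, 1, 0, 6)
  row 0: subtract 2×row2 = (1, 0, 0, 1, 0)
  row 1: subtract 4×row2 = (0, 1, 0, 3, 0)
  row 3: subtract 6×row2 = (0, 0, 0, 3, 5)
step 4: normalize row 3 (÷3) = (0, 0, 0, 1, 4)
  row 0: subtract 1×row3 = (1, 0, 0, 0, 3)
  row 1: subtract 3×row3 = (0, 1, 0, 0, 2)

M[1][4] = 2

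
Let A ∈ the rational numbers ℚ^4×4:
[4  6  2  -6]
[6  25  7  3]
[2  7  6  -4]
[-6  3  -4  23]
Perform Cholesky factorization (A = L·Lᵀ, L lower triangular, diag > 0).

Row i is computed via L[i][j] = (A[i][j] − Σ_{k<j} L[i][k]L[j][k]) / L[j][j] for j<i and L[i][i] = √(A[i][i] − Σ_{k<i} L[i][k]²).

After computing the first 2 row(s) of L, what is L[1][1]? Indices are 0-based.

Step 1: L[0][0] = √(4) = 2.
  L[1][0] = (6) / L[0][0] = 3.
Step 2: L[1][1] = √(16) = 4.

L[1][1] = 4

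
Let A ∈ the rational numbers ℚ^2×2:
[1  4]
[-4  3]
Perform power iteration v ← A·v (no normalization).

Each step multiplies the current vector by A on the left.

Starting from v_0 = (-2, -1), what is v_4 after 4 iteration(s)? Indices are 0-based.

v_0 = (-2, -1).
v_1 = A·v_0 = (-6, 5).
v_2 = A·v_1 = (14, 39).
v_3 = A·v_2 = (170, 61).
v_4 = A·v_3 = (414, -497).

v_4 = (414, -497)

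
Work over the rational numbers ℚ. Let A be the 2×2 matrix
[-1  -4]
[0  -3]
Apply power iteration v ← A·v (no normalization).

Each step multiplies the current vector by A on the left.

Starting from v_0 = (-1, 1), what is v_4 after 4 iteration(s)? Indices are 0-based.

v_4 = (159, 81)

v_0 = (-1, 1).
v_1 = A·v_0 = (-3, -3).
v_2 = A·v_1 = (15, 9).
v_3 = A·v_2 = (-51, -27).
v_4 = A·v_3 = (159, 81).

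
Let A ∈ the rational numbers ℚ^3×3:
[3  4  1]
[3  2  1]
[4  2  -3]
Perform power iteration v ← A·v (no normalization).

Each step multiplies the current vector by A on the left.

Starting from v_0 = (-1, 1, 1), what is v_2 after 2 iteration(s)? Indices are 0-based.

v_0 = (-1, 1, 1).
v_1 = A·v_0 = (2, 0, -5).
v_2 = A·v_1 = (1, 1, 23).

v_2 = (1, 1, 23)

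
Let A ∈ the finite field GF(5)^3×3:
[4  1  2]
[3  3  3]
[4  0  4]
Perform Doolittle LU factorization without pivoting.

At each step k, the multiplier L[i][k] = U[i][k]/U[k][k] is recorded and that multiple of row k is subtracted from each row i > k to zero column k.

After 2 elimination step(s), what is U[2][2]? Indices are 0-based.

U[2][2] = 1

[col 0] pivot 4
  R1 -= 2*R0 → (0, 1, 4)  (L[1][0] := 2)
  R2 -= 1*R0 → (0, 4, 2)  (L[2][0] := 1)
[col 1] pivot 1
  R2 -= 4*R1 → (0, 0, 1)  (L[2][1] := 4)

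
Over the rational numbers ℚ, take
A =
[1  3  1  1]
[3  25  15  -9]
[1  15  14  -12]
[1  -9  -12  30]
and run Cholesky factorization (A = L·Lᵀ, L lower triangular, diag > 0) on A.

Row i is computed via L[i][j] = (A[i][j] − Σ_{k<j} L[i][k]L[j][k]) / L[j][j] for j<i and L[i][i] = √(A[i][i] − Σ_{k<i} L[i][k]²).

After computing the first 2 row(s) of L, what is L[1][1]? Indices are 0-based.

L[1][1] = 4

Step 1: L[0][0] = √(1) = 1.
  L[1][0] = (3) / L[0][0] = 3.
Step 2: L[1][1] = √(16) = 4.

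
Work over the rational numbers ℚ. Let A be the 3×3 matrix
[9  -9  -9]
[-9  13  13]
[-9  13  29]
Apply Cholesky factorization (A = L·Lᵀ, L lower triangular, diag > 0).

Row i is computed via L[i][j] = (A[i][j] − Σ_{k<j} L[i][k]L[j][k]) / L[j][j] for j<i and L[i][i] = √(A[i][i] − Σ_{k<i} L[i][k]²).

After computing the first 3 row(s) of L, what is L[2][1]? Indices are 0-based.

Step 1: L[0][0] = √(9) = 3.
  L[1][0] = (-9) / L[0][0] = -3.
Step 2: L[1][1] = √(4) = 2.
  L[2][0] = (-9) / L[0][0] = -3.
  L[2][1] = (4) / L[1][1] = 2.
Step 3: L[2][2] = √(16) = 4.

L[2][1] = 2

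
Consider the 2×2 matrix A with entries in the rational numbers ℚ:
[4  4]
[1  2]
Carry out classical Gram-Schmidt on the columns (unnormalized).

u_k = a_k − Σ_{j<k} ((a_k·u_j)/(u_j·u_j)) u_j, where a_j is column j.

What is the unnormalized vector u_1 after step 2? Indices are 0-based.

u_1 = (-4/17, 16/17)

Step 1: u_0 = a_0 = (4, 1).
Step 2: u_1 = a_1 − (18/17)·u_0 = (-4/17, 16/17).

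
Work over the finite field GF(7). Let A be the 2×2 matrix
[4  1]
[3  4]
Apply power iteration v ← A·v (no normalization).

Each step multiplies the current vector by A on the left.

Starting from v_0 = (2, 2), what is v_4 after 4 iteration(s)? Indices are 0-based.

v_0 = (2, 2).
v_1 = A·v_0 = (3, 0).
v_2 = A·v_1 = (5, 2).
v_3 = A·v_2 = (1, 2).
v_4 = A·v_3 = (6, 4).

v_4 = (6, 4)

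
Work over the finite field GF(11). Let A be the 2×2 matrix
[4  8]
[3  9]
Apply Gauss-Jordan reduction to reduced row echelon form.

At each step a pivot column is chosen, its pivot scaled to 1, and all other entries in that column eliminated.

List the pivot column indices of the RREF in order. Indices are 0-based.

pivot columns: 0, 1

step 1: normalize row 0 (÷4) = (1, 2)
  row 1: subtract 3×row0 = (0, 3)
step 2: normalize row 1 (÷3) = (0, 1)
  row 0: subtract 2×row1 = (1, 0)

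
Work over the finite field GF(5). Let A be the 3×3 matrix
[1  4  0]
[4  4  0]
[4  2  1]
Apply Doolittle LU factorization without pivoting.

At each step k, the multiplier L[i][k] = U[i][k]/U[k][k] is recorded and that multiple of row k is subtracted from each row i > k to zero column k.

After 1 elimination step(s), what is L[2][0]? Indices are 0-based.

L[2][0] = 4

k=0: U[0][0]=1
  eliminate (1,0): mult=4, new row 1: (0, 3, 0); set L[1][0]=4
  eliminate (2,0): mult=4, new row 2: (0, 1, 1); set L[2][0]=4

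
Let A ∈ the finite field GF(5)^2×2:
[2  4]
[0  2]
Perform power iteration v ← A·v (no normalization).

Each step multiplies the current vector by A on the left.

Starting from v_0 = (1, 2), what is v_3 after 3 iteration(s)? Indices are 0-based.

v_3 = (4, 1)

v_0 = (1, 2).
v_1 = A·v_0 = (0, 4).
v_2 = A·v_1 = (1, 3).
v_3 = A·v_2 = (4, 1).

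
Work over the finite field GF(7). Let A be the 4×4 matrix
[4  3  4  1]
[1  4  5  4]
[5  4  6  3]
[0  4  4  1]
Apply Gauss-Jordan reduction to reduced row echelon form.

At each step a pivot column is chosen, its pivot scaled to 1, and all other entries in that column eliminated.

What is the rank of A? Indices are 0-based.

rank = 4

step 1: normalize row 0 (÷4) = (1, 6, 1, 2)
  row 1: subtract 1×row0 = (0, 5, 4, 2)
  row 2: subtract 5×row0 = (0, 2, 1, 0)
step 2: normalize row 1 (÷5) = (0, 1, 5, 6)
  row 0: subtract 6×row1 = (1, 0, 6, 1)
  row 2: subtract 2×row1 = (0, 0, 5, 2)
  row 3: subtract 4×row1 = (0, 0, 5, 5)
step 3: normalize row 2 (÷5) = (0, 0, 1, 6)
  row 0: subtract 6×row2 = (1, 0, 0, 0)
  row 1: subtract 5×row2 = (0, 1, 0, 4)
  row 3: subtract 5×row2 = (0, 0, 0, 3)
step 4: normalize row 3 (÷3) = (0, 0, 0, 1)
  row 1: subtract 4×row3 = (0, 1, 0, 0)
  row 2: subtract 6×row3 = (0, 0, 1, 0)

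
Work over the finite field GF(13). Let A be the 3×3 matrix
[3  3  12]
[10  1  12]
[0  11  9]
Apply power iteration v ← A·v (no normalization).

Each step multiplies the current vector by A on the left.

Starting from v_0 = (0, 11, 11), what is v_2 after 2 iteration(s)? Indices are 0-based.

v_2 = (2, 0, 4)

v_0 = (0, 11, 11).
v_1 = A·v_0 = (9, 0, 12).
v_2 = A·v_1 = (2, 0, 4).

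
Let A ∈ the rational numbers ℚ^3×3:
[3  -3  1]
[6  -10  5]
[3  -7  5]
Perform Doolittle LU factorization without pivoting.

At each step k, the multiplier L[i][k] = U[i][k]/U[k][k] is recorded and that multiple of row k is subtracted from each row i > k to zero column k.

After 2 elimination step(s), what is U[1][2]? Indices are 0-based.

k=0: U[0][0]=3
  eliminate (1,0): mult=2, new row 1: (0, -4, 3); set L[1][0]=2
  eliminate (2,0): mult=1, new row 2: (0, -4, 4); set L[2][0]=1
k=1: U[1][1]=-4
  eliminate (2,1): mult=1, new row 2: (0, 0, 1); set L[2][1]=1

U[1][2] = 3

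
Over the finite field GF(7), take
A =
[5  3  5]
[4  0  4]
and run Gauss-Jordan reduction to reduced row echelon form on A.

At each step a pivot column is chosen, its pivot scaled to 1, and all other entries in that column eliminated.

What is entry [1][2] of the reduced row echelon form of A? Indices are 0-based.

step 1: normalize row 0 (÷5) = (1, 2, 1)
  row 1: subtract 4×row0 = (0, 6, 0)
step 2: normalize row 1 (÷6) = (0, 1, 0)
  row 0: subtract 2×row1 = (1, 0, 1)

M[1][2] = 0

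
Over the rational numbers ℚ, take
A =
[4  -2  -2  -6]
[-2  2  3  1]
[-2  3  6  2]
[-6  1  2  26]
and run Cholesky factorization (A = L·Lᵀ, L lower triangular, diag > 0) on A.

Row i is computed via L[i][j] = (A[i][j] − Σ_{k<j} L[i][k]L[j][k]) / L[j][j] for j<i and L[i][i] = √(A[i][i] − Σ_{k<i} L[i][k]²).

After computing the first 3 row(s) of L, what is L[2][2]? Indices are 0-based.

Step 1: L[0][0] = √(4) = 2.
  L[1][0] = (-2) / L[0][0] = -1.
Step 2: L[1][1] = √(1) = 1.
  L[2][0] = (-2) / L[0][0] = -1.
  L[2][1] = (2) / L[1][1] = 2.
Step 3: L[2][2] = √(1) = 1.

L[2][2] = 1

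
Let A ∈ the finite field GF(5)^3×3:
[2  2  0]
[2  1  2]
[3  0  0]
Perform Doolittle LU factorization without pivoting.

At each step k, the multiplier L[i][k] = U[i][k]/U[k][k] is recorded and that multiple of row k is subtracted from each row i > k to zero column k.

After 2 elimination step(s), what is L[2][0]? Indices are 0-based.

k=0: U[0][0]=2
  eliminate (1,0): mult=1, new row 1: (0, 4, 2); set L[1][0]=1
  eliminate (2,0): mult=4, new row 2: (0, 2, 0); set L[2][0]=4
k=1: U[1][1]=4
  eliminate (2,1): mult=3, new row 2: (0, 0, 4); set L[2][1]=3

L[2][0] = 4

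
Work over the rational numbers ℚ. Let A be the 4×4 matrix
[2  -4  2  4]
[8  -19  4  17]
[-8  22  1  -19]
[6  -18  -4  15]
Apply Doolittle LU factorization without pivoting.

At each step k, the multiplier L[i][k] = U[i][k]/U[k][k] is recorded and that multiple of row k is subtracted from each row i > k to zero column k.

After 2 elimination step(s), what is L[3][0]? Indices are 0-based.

L[3][0] = 3

Step 1: pivot at (0,0) is 2.
  row1 ← row1 − (4)·row0  ⇒  L[1][0]=4, U row1=(0, -3, -4, 1)
  row2 ← row2 − (-4)·row0  ⇒  L[2][0]=-4, U row2=(0, 6, 9, -3)
  row3 ← row3 − (3)·row0  ⇒  L[3][0]=3, U row3=(0, -6, -10, 3)
Step 2: pivot at (1,1) is -3.
  row2 ← row2 − (-2)·row1  ⇒  L[2][1]=-2, U row2=(0, 0, 1, -1)
  row3 ← row3 − (2)·row1  ⇒  L[3][1]=2, U row3=(0, 0, -2, 1)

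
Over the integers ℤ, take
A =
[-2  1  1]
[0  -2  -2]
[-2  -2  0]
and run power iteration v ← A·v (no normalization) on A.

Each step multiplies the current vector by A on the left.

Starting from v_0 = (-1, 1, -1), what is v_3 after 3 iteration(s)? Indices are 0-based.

v_0 = (-1, 1, -1).
v_1 = A·v_0 = (2, 0, 0).
v_2 = A·v_1 = (-4, 0, -4).
v_3 = A·v_2 = (4, 8, 8).

v_3 = (4, 8, 8)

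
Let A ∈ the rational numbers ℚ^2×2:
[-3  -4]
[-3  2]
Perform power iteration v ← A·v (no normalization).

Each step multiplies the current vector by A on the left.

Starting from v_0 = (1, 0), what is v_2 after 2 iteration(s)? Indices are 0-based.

v_0 = (1, 0).
v_1 = A·v_0 = (-3, -3).
v_2 = A·v_1 = (21, 3).

v_2 = (21, 3)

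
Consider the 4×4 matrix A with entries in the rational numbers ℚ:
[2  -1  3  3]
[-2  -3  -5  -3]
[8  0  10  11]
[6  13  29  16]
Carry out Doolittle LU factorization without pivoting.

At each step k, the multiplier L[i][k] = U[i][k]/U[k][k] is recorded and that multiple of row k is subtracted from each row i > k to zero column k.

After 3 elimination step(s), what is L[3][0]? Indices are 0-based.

k=0: U[0][0]=2
  eliminate (1,0): mult=-1, new row 1: (0, -4, -2, 0); set L[1][0]=-1
  eliminate (2,0): mult=4, new row 2: (0, 4, -2, -1); set L[2][0]=4
  eliminate (3,0): mult=3, new row 3: (0, 16, 20, 7); set L[3][0]=3
k=1: U[1][1]=-4
  eliminate (2,1): mult=-1, new row 2: (0, 0, -4, -1); set L[2][1]=-1
  eliminate (3,1): mult=-4, new row 3: (0, 0, 12, 7); set L[3][1]=-4
k=2: U[2][2]=-4
  eliminate (3,2): mult=-3, new row 3: (0, 0, 0, 4); set L[3][2]=-3

L[3][0] = 3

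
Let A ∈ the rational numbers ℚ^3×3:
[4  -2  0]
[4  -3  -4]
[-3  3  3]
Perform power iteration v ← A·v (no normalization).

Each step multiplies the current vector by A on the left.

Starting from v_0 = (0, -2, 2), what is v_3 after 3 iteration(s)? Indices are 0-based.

v_3 = (36, 86, -48)

v_0 = (0, -2, 2).
v_1 = A·v_0 = (4, -2, 0).
v_2 = A·v_1 = (20, 22, -18).
v_3 = A·v_2 = (36, 86, -48).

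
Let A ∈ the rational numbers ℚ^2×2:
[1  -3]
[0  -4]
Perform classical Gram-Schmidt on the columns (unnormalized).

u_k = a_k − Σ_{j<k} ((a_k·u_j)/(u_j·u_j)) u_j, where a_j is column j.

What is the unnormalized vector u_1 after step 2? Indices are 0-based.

Step 1: u_0 = a_0 = (1, 0).
Step 2: u_1 = a_1 − (-3)·u_0 = (0, -4).

u_1 = (0, -4)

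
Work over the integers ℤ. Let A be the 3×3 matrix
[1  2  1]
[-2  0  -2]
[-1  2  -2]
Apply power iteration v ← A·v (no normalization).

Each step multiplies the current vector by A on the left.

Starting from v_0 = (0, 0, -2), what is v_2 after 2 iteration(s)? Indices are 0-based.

v_0 = (0, 0, -2).
v_1 = A·v_0 = (-2, 4, 4).
v_2 = A·v_1 = (10, -4, 2).

v_2 = (10, -4, 2)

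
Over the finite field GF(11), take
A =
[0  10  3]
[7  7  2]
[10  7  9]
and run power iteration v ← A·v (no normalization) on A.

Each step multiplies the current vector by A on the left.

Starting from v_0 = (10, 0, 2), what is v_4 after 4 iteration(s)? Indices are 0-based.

v_4 = (9, 6, 7)

v_0 = (10, 0, 2).
v_1 = A·v_0 = (6, 8, 8).
v_2 = A·v_1 = (5, 4, 1).
v_3 = A·v_2 = (10, 10, 10).
v_4 = A·v_3 = (9, 6, 7).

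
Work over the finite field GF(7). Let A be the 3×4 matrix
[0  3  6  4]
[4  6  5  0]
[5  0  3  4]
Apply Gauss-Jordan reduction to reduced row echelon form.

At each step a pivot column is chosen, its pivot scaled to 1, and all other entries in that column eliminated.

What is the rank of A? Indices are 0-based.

[1] R0 <-> R1
[1] R0 /= 4  ⇒  (1, 5, 3, 0)
     R2 -= 5·R0  ⇒  (0, 3, 2, 4)
[2] R1 /= 3  ⇒  (0, 1, 2, 6)
     R0 -= 5·R1  ⇒  (1, 0, 0, 5)
     R2 -= 3·R1  ⇒  (0, 0, 3, 0)
[3] R2 /= 3  ⇒  (0, 0, 1, 0)
     R1 -= 2·R2  ⇒  (0, 1, 0, 6)

rank = 3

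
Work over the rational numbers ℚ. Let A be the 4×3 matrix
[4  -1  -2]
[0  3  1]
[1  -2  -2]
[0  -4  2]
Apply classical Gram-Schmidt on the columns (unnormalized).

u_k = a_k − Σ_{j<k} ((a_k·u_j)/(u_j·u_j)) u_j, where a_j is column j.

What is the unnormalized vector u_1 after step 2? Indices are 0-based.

u_1 = (7/17, 3, -28/17, -4)

Step 1: u_0 = a_0 = (4, 0, 1, 0).
Step 2: u_1 = a_1 − (-6/17)·u_0 = (7/17, 3, -28/17, -4).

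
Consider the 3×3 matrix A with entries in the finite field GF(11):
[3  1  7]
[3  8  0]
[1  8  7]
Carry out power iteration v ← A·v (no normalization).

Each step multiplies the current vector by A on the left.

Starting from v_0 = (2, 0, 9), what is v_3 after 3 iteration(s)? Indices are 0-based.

v_3 = (4, 7, 2)

v_0 = (2, 0, 9).
v_1 = A·v_0 = (3, 6, 10).
v_2 = A·v_1 = (8, 2, 0).
v_3 = A·v_2 = (4, 7, 2).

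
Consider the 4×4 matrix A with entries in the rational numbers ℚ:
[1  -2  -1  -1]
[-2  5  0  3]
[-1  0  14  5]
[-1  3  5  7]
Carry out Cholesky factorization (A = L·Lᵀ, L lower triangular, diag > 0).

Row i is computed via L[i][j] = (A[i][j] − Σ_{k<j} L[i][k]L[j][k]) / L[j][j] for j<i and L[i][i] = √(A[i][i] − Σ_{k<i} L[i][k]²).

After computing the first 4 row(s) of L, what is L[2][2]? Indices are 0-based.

L[2][2] = 3

Step 1: L[0][0] = √(1) = 1.
  L[1][0] = (-2) / L[0][0] = -2.
Step 2: L[1][1] = √(1) = 1.
  L[2][0] = (-1) / L[0][0] = -1.
  L[2][1] = (-2) / L[1][1] = -2.
Step 3: L[2][2] = √(9) = 3.
  L[3][0] = (-1) / L[0][0] = -1.
  L[3][1] = (1) / L[1][1] = 1.
  L[3][2] = (6) / L[2][2] = 2.
Step 4: L[3][3] = √(1) = 1.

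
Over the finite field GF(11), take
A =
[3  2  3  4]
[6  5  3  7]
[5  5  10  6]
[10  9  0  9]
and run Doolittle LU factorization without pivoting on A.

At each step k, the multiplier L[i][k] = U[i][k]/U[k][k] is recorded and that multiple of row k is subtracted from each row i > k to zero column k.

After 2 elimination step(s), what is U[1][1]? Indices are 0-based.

Step 1: pivot at (0,0) is 3.
  row1 ← row1 − (2)·row0  ⇒  L[1][0]=2, U row1=(0, 1, 8, 10)
  row2 ← row2 − (9)·row0  ⇒  L[2][0]=9, U row2=(0, 9, 5, 3)
  row3 ← row3 − (7)·row0  ⇒  L[3][0]=7, U row3=(0, 6, 1, 3)
Step 2: pivot at (1,1) is 1.
  row2 ← row2 − (9)·row1  ⇒  L[2][1]=9, U row2=(0, 0, 10, 1)
  row3 ← row3 − (6)·row1  ⇒  L[3][1]=6, U row3=(0, 0, 8, 9)

U[1][1] = 1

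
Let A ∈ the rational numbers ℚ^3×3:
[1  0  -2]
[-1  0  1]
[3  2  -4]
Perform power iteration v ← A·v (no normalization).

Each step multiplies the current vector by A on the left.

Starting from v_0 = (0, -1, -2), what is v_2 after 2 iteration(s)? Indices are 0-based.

v_2 = (-8, 2, -16)

v_0 = (0, -1, -2).
v_1 = A·v_0 = (4, -2, 6).
v_2 = A·v_1 = (-8, 2, -16).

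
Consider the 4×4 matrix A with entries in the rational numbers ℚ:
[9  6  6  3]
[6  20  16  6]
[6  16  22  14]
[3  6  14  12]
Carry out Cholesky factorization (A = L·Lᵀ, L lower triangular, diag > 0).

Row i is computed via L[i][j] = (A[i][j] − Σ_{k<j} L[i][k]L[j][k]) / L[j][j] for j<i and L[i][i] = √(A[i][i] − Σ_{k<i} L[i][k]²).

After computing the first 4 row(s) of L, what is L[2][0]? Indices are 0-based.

L[2][0] = 2

Step 1: L[0][0] = √(9) = 3.
  L[1][0] = (6) / L[0][0] = 2.
Step 2: L[1][1] = √(16) = 4.
  L[2][0] = (6) / L[0][0] = 2.
  L[2][1] = (12) / L[1][1] = 3.
Step 3: L[2][2] = √(9) = 3.
  L[3][0] = (3) / L[0][0] = 1.
  L[3][1] = (4) / L[1][1] = 1.
  L[3][2] = (9) / L[2][2] = 3.
Step 4: L[3][3] = √(1) = 1.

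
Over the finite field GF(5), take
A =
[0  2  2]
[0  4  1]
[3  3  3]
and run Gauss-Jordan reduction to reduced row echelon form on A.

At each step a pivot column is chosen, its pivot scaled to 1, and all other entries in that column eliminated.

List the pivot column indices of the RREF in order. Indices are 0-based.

pivot columns: 0, 1, 2

pivot(0,0): swap R0↔R2
pivot(0,0)=3: scale R0 → (1, 1, 1)
pivot(1,1)=4: scale R1 → (0, 1, 4)
  clear (0,1): R0 −= (1)R1 → (1, 0, 2)
  clear (2,1): R2 −= (2)R1 → (0, 0, 4)
pivot(2,2)=4: scale R2 → (0, 0, 1)
  clear (0,2): R0 −= (2)R2 → (1, 0, 0)
  clear (1,2): R1 −= (4)R2 → (0, 1, 0)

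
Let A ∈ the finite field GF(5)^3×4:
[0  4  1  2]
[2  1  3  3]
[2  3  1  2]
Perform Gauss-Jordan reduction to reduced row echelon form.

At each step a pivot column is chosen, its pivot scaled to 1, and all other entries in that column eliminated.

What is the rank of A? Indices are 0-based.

rank = 3

step 1: exchange rows 0,1
step 1: normalize row 0 (÷2) = (1, 3, 4, 4)
  row 2: subtract 2×row0 = (0, 2, 3, 4)
step 2: normalize row 1 (÷4) = (0, 1, 4, 3)
  row 0: subtract 3×row1 = (1, 0, 2, 0)
  row 2: subtract 2×row1 = (0, 0, 0, 3)
skip col 2 (zero from row 2)
step 3: normalize row 2 (÷3) = (0, 0, 0, 1)
  row 1: subtract 3×row2 = (0, 1, 4, 0)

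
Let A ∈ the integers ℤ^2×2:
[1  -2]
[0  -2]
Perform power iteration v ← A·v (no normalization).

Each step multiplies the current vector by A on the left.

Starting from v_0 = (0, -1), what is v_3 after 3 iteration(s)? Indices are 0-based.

v_0 = (0, -1).
v_1 = A·v_0 = (2, 2).
v_2 = A·v_1 = (-2, -4).
v_3 = A·v_2 = (6, 8).

v_3 = (6, 8)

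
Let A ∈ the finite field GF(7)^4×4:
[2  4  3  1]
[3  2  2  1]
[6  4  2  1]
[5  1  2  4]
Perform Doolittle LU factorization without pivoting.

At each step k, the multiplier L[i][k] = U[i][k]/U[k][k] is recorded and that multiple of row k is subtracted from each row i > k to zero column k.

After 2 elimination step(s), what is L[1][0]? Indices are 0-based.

L[1][0] = 5

[col 0] pivot 2
  R1 -= 5*R0 → (0, 3, 1, 3)  (L[1][0] := 5)
  R2 -= 3*R0 → (0, 6, 0, 5)  (L[2][0] := 3)
  R3 -= 6*R0 → (0, 5, 5, 5)  (L[3][0] := 6)
[col 1] pivot 3
  R2 -= 2*R1 → (0, 0, 5, 6)  (L[2][1] := 2)
  R3 -= 4*R1 → (0, 0, 1, 0)  (L[3][1] := 4)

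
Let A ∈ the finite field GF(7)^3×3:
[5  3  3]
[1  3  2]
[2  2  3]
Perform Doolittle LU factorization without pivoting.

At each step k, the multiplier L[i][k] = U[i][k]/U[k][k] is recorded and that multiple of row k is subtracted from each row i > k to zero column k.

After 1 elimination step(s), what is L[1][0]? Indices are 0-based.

L[1][0] = 3

k=0: U[0][0]=5
  eliminate (1,0): mult=3, new row 1: (0, 1, 0); set L[1][0]=3
  eliminate (2,0): mult=6, new row 2: (0, 5, 6); set L[2][0]=6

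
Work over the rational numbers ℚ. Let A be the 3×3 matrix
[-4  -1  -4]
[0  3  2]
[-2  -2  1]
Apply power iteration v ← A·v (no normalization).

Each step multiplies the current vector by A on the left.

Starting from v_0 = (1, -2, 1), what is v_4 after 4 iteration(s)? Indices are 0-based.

v_0 = (1, -2, 1).
v_1 = A·v_0 = (-6, -4, 3).
v_2 = A·v_1 = (16, -6, 23).
v_3 = A·v_2 = (-150, 28, 3).
v_4 = A·v_3 = (560, 90, 247).

v_4 = (560, 90, 247)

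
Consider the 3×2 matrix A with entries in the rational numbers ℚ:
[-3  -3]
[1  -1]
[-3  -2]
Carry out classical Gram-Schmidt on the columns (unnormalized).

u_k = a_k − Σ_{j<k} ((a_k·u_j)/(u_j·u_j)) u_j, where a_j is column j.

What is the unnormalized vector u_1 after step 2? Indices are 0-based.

u_1 = (-15/19, -33/19, 4/19)

Step 1: u_0 = a_0 = (-3, 1, -3).
Step 2: u_1 = a_1 − (14/19)·u_0 = (-15/19, -33/19, 4/19).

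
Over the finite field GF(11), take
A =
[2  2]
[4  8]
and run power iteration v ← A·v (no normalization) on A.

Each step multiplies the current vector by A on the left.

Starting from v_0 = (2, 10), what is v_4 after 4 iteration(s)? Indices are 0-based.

v_0 = (2, 10).
v_1 = A·v_0 = (2, 0).
v_2 = A·v_1 = (4, 8).
v_3 = A·v_2 = (2, 3).
v_4 = A·v_3 = (10, 10).

v_4 = (10, 10)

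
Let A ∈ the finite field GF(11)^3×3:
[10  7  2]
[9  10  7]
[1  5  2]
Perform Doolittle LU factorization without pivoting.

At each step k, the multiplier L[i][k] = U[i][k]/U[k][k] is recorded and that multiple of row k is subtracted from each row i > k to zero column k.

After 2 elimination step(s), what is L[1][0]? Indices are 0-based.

L[1][0] = 2

[col 0] pivot 10
  R1 -= 2*R0 → (0, 7, 3)  (L[1][0] := 2)
  R2 -= 10*R0 → (0, 1, 4)  (L[2][0] := 10)
[col 1] pivot 7
  R2 -= 8*R1 → (0, 0, 2)  (L[2][1] := 8)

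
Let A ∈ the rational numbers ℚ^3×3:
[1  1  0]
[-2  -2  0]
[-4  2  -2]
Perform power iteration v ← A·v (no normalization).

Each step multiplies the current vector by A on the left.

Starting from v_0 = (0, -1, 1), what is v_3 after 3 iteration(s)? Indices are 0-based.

v_0 = (0, -1, 1).
v_1 = A·v_0 = (-1, 2, -4).
v_2 = A·v_1 = (1, -2, 16).
v_3 = A·v_2 = (-1, 2, -40).

v_3 = (-1, 2, -40)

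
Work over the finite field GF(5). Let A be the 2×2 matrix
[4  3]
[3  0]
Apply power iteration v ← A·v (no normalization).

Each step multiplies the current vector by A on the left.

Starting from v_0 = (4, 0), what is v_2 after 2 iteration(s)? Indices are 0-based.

v_0 = (4, 0).
v_1 = A·v_0 = (1, 2).
v_2 = A·v_1 = (0, 3).

v_2 = (0, 3)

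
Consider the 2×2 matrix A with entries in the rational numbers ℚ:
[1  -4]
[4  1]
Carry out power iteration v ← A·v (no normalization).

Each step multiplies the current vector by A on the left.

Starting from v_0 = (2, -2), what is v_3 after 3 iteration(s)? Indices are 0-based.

v_0 = (2, -2).
v_1 = A·v_0 = (10, 6).
v_2 = A·v_1 = (-14, 46).
v_3 = A·v_2 = (-198, -10).

v_3 = (-198, -10)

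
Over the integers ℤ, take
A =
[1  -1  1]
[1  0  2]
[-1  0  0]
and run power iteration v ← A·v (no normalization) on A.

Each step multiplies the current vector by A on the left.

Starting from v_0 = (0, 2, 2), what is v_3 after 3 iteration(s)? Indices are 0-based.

v_0 = (0, 2, 2).
v_1 = A·v_0 = (0, 4, 0).
v_2 = A·v_1 = (-4, 0, 0).
v_3 = A·v_2 = (-4, -4, 4).

v_3 = (-4, -4, 4)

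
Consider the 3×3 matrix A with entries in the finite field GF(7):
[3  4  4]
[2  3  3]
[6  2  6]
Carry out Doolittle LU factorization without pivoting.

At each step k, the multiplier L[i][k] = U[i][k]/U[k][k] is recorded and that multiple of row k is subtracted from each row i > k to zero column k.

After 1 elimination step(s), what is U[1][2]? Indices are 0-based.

k=0: U[0][0]=3
  eliminate (1,0): mult=3, new row 1: (0, 5, 5); set L[1][0]=3
  eliminate (2,0): mult=2, new row 2: (0, 1, 5); set L[2][0]=2

U[1][2] = 5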